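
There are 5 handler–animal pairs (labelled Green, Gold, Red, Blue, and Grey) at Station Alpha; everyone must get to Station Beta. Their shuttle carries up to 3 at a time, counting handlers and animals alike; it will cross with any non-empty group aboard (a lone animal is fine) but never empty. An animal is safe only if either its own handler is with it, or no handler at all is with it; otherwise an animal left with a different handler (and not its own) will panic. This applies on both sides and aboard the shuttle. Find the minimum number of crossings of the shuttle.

11

Counting alone: each trip to Station Beta takes at most 3 across and each return brings at least 1 back, so after t trips out (and t−1 returns) at most 3t − (t−1) of the 10 are across; that first reaches 10 at t = 5, so at least 9 crossings are needed.
The safety rule pushes this higher. Following every safe sequence of crossings, the most of the 10 that can be at Station Beta as the shuttle arrives there on crossing 9 is 9 — never all 10.
So no plan with fewer than 11 crossings exists, and this one achieves 11:
1. animal Green and handler Green cross → Station Beta.
2. handler Green crosses ← Station Alpha.
3. animal Blue, animal Gold, and animal Red cross → Station Beta.
4. animal Green crosses ← Station Alpha.
5. handler Blue, handler Gold, and handler Red cross → Station Beta.
6. animal Gold and handler Gold cross ← Station Alpha.
7. handler Gold, handler Green, and handler Grey cross → Station Beta.
8. animal Red crosses ← Station Alpha.
9. animal Gold and animal Green cross → Station Beta.
10. animal Green crosses ← Station Alpha.
11. animal Green, animal Grey, and animal Red cross → Station Beta.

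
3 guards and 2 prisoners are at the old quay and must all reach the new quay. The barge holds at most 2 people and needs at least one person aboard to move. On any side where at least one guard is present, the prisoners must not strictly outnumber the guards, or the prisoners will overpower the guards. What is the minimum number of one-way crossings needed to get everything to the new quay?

7

Counting alone: each trip to the new quay takes at most 2 across and each return brings at least 1 back, so after t trips out (and t−1 returns) at most 2t − (t−1) of the 5 are across; that first reaches 5 at t = 4, so at least 7 crossings are needed.
The plan below uses exactly 7 crossings, so it is optimal:
1. 2 prisoners → the new quay.  (the old quay: 3G 0P; the new quay: 0G 2P)
2. 1 prisoner ← the old quay.  (the old quay: 3G 1P; the new quay: 0G 1P)
3. 2 guards → the new quay.  (the old quay: 1G 1P; the new quay: 2G 1P)
4. 1 guard ← the old quay.  (the old quay: 2G 1P; the new quay: 1G 1P)
5. 1 guard and 1 prisoner → the new quay.  (the old quay: 1G 0P; the new quay: 2G 2P)
6. 1 prisoner ← the old quay.  (the old quay: 1G 1P; the new quay: 2G 1P)
7. 1 guard and 1 prisoner → the new quay.  (the old quay: 0G 0P; the new quay: 3G 2P)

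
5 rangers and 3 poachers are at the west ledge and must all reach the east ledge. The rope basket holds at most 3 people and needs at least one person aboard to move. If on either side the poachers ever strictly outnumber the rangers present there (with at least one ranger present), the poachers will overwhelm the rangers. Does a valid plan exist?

Yes

1. 2 poachers → the east ledge.  (the west ledge: 5R 1P; the east ledge: 0R 2P)
2. 1 poacher ← the west ledge.  (the west ledge: 5R 2P; the east ledge: 0R 1P)
3. 2 rangers and 1 poacher → the east ledge.  (the west ledge: 3R 1P; the east ledge: 2R 2P)
4. 1 poacher ← the west ledge.  (the west ledge: 3R 2P; the east ledge: 2R 1P)
5. 1 ranger and 2 poachers → the east ledge.  (the west ledge: 2R 0P; the east ledge: 3R 3P)
6. 1 poacher ← the west ledge.  (the west ledge: 2R 1P; the east ledge: 3R 2P)
7. 2 rangers and 1 poacher → the east ledge.  (the west ledge: 0R 0P; the east ledge: 5R 3P)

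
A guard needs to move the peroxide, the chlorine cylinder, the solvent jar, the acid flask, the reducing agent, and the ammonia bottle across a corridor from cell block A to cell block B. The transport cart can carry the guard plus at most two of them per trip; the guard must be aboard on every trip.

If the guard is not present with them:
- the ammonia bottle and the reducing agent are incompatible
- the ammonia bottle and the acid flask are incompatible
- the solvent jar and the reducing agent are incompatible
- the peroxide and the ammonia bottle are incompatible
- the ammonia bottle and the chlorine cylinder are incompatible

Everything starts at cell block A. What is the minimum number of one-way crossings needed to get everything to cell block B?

7

Counting alone: the guard can take at most 2 across per trip to cell block B, so moving all 6 needs at least 3 loaded trips out, with a return between consecutive ones — at least 5 crossings.
The safety rule pushes this higher. Following every safe sequence of crossings, the most of the 6 that can be at cell block B as the transport cart arrives there on crossing 5 is 5 — never all 6.
So no plan with fewer than 7 crossings exists, and this one achieves 7:
1. Guard goes to cell block B with the ammonia bottle and the solvent jar.
2. Guard goes back to cell block A alone.
3. Guard goes to cell block B with the chlorine cylinder and the peroxide.
4. Guard goes back to cell block A with the ammonia bottle.
5. Guard goes to cell block B with the acid flask and the reducing agent.
6. Guard goes back to cell block A with the solvent jar.
7. Guard goes to cell block B with the ammonia bottle and the solvent jar.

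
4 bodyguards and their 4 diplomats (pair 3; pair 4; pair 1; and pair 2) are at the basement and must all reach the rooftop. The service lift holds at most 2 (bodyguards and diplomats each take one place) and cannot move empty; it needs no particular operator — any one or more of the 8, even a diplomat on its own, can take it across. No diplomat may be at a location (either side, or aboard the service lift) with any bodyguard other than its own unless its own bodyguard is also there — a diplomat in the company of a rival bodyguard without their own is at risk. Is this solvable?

No

Following every safe sequence of crossings from the start, the most of the 8 that can be at the rooftop as the service lift arrives there on crossings 1, 3, 5 is 2, 3, 4 respectively; the best ever achieved is 4 of 8.
From crossing 7 on, no configuration arises that was not already reachable earlier: only 44 distinct safe configurations (who is on which side, and where the service lift is) can ever be reached, none of them has everyone across, and every continuation just revisits them. So no valid plan exists.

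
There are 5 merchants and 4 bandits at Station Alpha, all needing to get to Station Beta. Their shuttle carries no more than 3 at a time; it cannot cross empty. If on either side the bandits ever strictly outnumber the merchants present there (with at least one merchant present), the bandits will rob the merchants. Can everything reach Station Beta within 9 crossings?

Yes — this plan uses 7 crossings (≤ 9):
1. 3 bandits → Station Beta.  (Station Alpha: 5M 1B; Station Beta: 0M 3B)
2. 1 bandit ← Station Alpha.  (Station Alpha: 5M 2B; Station Beta: 0M 2B)
3. 3 merchants → Station Beta.  (Station Alpha: 2M 2B; Station Beta: 3M 2B)
4. 1 merchant ← Station Alpha.  (Station Alpha: 3M 2B; Station Beta: 2M 2B)
5. 2 merchants and 1 bandit → Station Beta.  (Station Alpha: 1M 1B; Station Beta: 4M 3B)
6. 1 merchant ← Station Alpha.  (Station Alpha: 2M 1B; Station Beta: 3M 3B)
7. 2 merchants and 1 bandit → Station Beta.  (Station Alpha: 0M 0B; Station Beta: 5M 4B)

Yes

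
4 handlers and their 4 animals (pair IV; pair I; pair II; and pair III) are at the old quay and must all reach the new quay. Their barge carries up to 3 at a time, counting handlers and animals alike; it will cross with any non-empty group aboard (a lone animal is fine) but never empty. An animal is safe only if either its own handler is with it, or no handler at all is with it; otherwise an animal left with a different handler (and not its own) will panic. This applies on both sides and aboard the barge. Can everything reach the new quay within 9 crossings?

Yes — this plan uses 9 crossings (≤ 9):
1. animal IV and handler IV cross → the new quay.
2. handler IV crosses ← the old quay.
3. animal I, handler I, and handler IV cross → the new quay.
4. animal IV and handler IV cross ← the old quay.
5. handler II, handler III, and handler IV cross → the new quay.
6. animal I crosses ← the old quay.
7. animal I and animal IV cross → the new quay.
8. animal IV crosses ← the old quay.
9. animal II, animal III, and animal IV cross → the new quay.

Yes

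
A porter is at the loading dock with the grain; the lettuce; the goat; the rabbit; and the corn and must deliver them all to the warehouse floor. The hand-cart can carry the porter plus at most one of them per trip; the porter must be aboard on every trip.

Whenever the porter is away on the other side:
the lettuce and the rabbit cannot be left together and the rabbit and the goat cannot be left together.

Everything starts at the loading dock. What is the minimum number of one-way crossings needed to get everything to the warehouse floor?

Counting alone: the porter can take at most 1 across per trip to the warehouse floor, so moving all 5 needs at least 5 loaded trips out, with a return between consecutive ones — at least 9 crossings.
The safety rule pushes this higher. Following every safe sequence of crossings, the most of the 5 that can be at the warehouse floor as the hand-cart arrives there on crossing 9 is 4 — never all 5.
So no plan with fewer than 11 crossings exists, and this one achieves 11:
1. Porter goes to the warehouse floor with the rabbit.
2. Porter goes back to the loading dock alone.
3. Porter goes to the warehouse floor with the grain.
4. Porter goes back to the loading dock alone.
5. Porter goes to the warehouse floor with the lettuce.
6. Porter goes back to the loading dock with the rabbit.
7. Porter goes to the warehouse floor with the goat.
8. Porter goes back to the loading dock alone.
9. Porter goes to the warehouse floor with the corn.
10. Porter goes back to the loading dock alone.
11. Porter goes to the warehouse floor with the rabbit.

11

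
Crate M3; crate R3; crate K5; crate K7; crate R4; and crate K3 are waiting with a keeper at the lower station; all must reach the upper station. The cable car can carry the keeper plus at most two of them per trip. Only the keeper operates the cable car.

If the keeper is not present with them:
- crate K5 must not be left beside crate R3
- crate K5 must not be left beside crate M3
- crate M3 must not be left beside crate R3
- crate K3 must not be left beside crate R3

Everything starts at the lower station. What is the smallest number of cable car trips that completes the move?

Counting alone: the keeper can take at most 2 across per trip to the upper station, so moving all 6 needs at least 3 loaded trips out, with a return between consecutive ones — at least 5 crossings.
The safety rule pushes this higher. Following every safe sequence of crossings, the most of the 6 that can be at the upper station as the cable car arrives there on crossings 5, 7 is 4, 5 respectively — never all 6.
So no plan with fewer than 9 crossings exists, and this one achieves 9:
1. Keeper goes to the upper station with crate M3 and crate R3.  [the lower station: crate K3, crate K5, crate K7, crate R4 | the upper station: crate M3, crate R3]
2. Keeper goes back to the lower station with crate M3.  [the lower station: crate K3, crate K5, crate K7, crate M3, crate R4 | the upper station: crate R3]
3. Keeper goes to the upper station with crate K7 and crate M3.  [the lower station: crate K3, crate K5, crate R4 | the upper station: crate K7, crate M3, crate R3]
4. Keeper goes back to the lower station with crate M3.  [the lower station: crate K3, crate K5, crate M3, crate R4 | the upper station: crate K7, crate R3]
5. Keeper goes to the upper station with crate M3 and crate R4.  [the lower station: crate K3, crate K5 | the upper station: crate K7, crate M3, crate R3, crate R4]
6. Keeper goes back to the lower station with crate M3.  [the lower station: crate K3, crate K5, crate M3 | the upper station: crate K7, crate R3, crate R4]
7. Keeper goes to the upper station with crate K3 and crate M3.  [the lower station: crate K5 | the upper station: crate K3, crate K7, crate M3, crate R3, crate R4]
8. Keeper goes back to the lower station with crate R3.  [the lower station: crate K5, crate R3 | the upper station: crate K3, crate K7, crate M3, crate R4]
9. Keeper goes to the upper station with crate K5 and crate R3.  [the lower station: — | the upper station: crate K3, crate K5, crate K7, crate M3, crate R3, crate R4]

9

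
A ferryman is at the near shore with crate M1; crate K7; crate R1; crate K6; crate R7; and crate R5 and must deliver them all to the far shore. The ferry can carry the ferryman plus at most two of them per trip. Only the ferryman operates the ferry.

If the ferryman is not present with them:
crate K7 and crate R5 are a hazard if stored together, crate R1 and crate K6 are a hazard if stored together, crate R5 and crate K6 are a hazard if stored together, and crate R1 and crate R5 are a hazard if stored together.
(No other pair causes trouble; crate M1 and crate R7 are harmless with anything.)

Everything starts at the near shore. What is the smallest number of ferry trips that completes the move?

Counting alone: the ferryman can take at most 2 across per trip to the far shore, so moving all 6 needs at least 3 loaded trips out, with a return between consecutive ones — at least 5 crossings.
The safety rule pushes this higher. Following every safe sequence of crossings, the most of the 6 that can be at the far shore as the ferry arrives there on crossings 5, 7 is 4, 5 respectively — never all 6.
So no plan with fewer than 9 crossings exists, and this one achieves 9:
1. Ferryman goes to the far shore with crate R1 and crate R5.  [the near shore: crate K6, crate K7, crate M1, crate R7 | the far shore: crate R1, crate R5]
2. Ferryman goes back to the near shore with crate R1.  [the near shore: crate K6, crate K7, crate M1, crate R1, crate R7 | the far shore: crate R5]
3. Ferryman goes to the far shore with crate M1 and crate R1.  [the near shore: crate K6, crate K7, crate R7 | the far shore: crate M1, crate R1, crate R5]
4. Ferryman goes back to the near shore with crate R1.  [the near shore: crate K6, crate K7, crate R1, crate R7 | the far shore: crate M1, crate R5]
5. Ferryman goes to the far shore with crate K7 and crate R1.  [the near shore: crate K6, crate R7 | the far shore: crate K7, crate M1, crate R1, crate R5]
6. Ferryman goes back to the near shore with crate R5.  [the near shore: crate K6, crate R5, crate R7 | the far shore: crate K7, crate M1, crate R1]
7. Ferryman goes to the far shore with crate K6 and crate R7.  [the near shore: crate R5 | the far shore: crate K6, crate K7, crate M1, crate R1, crate R7]
8. Ferryman goes back to the near shore with crate R1.  [the near shore: crate R1, crate R5 | the far shore: crate K6, crate K7, crate M1, crate R7]
9. Ferryman goes to the far shore with crate R1 and crate R5.  [the near shore: — | the far shore: crate K6, crate K7, crate M1, crate R1, crate R5, crate R7]

9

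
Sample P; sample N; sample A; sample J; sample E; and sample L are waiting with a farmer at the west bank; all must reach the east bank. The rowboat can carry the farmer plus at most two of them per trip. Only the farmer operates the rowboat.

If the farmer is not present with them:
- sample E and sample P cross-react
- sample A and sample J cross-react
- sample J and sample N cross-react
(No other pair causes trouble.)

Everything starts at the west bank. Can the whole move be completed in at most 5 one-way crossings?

No

Counting alone: the farmer can take at most 2 across per trip to the east bank, so moving all 6 needs at least 3 loaded trips out, with a return between consecutive ones — at least 5 crossings.
The safety rule pushes this higher. Following every safe sequence of crossings, the most of the 6 that can be at the east bank as the rowboat arrives there on crossing 5 is 5 — never all 6.
So the move cannot be finished within 5 crossings. (The shortest complete plan takes 7:)
1. Farmer goes to the east bank with sample J and sample P.  [the west bank: sample A, sample E, sample L, sample N | the east bank: sample J, sample P]
2. Farmer goes back to the west bank alone.  [the west bank: sample A, sample E, sample L, sample N | the east bank: sample J, sample P]
3. Farmer goes to the east bank with sample N.  [the west bank: sample A, sample E, sample L | the east bank: sample J, sample N, sample P]
4. Farmer goes back to the west bank with sample J.  [the west bank: sample A, sample E, sample J, sample L | the east bank: sample N, sample P]
5. Farmer goes to the east bank with sample A and sample L.  [the west bank: sample E, sample J | the east bank: sample A, sample L, sample N, sample P]
6. Farmer goes back to the west bank alone.  [the west bank: sample E, sample J | the east bank: sample A, sample L, sample N, sample P]
7. Farmer goes to the east bank with sample E and sample J.  [the west bank: — | the east bank: sample A, sample E, sample J, sample L, sample N, sample P]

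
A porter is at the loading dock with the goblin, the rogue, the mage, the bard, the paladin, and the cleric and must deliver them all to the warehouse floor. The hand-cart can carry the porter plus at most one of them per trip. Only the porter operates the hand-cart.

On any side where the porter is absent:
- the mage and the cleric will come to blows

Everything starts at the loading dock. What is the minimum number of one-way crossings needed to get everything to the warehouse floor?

Counting alone: the porter can take at most 1 across per trip to the warehouse floor, so moving all 6 needs at least 6 loaded trips out, with a return between consecutive ones — at least 11 crossings.
The plan below uses exactly 11 crossings, so it is optimal:
1. Porter goes to the warehouse floor with the mage.  [the loading dock: the bard, the cleric, the goblin, the paladin, the rogue | the warehouse floor: the mage]
2. Porter goes back to the loading dock alone.  [the loading dock: the bard, the cleric, the goblin, the paladin, the rogue | the warehouse floor: the mage]
3. Porter goes to the warehouse floor with the goblin.  [the loading dock: the bard, the cleric, the paladin, the rogue | the warehouse floor: the goblin, the mage]
4. Porter goes back to the loading dock alone.  [the loading dock: the bard, the cleric, the paladin, the rogue | the warehouse floor: the goblin, the mage]
5. Porter goes to the warehouse floor with the rogue.  [the loading dock: the bard, the cleric, the paladin | the warehouse floor: the goblin, the mage, the rogue]
6. Porter goes back to the loading dock alone.  [the loading dock: the bard, the cleric, the paladin | the warehouse floor: the goblin, the mage, the rogue]
7. Porter goes to the warehouse floor with the bard.  [the loading dock: the cleric, the paladin | the warehouse floor: the bard, the goblin, the mage, the rogue]
8. Porter goes back to the loading dock alone.  [the loading dock: the cleric, the paladin | the warehouse floor: the bard, the goblin, the mage, the rogue]
9. Porter goes to the warehouse floor with the paladin.  [the loading dock: the cleric | the warehouse floor: the bard, the goblin, the mage, the paladin, the rogue]
10. Porter goes back to the loading dock alone.  [the loading dock: the cleric | the warehouse floor: the bard, the goblin, the mage, the paladin, the rogue]
11. Porter goes to the warehouse floor with the cleric.  [the loading dock: — | the warehouse floor: the bard, the cleric, the goblin, the mage, the paladin, the rogue]

11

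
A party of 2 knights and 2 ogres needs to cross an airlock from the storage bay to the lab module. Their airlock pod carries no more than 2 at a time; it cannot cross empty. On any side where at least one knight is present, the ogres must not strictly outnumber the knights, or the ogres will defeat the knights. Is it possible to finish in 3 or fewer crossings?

Counting alone: each trip to the lab module takes at most 2 across and each return brings at least 1 back, so after t trips out (and t−1 returns) at most 2t − (t−1) of the 4 are across; that first reaches 4 at t = 3, so at least 5 crossings are needed.
Since 3 < 5, 3 crossings cannot be enough. (The shortest complete plan in fact takes 5:)
1. 2 ogres → the lab module.  (the storage bay: 2K 0O; the lab module: 0K 2O)
2. 1 ogre ← the storage bay.  (the storage bay: 2K 1O; the lab module: 0K 1O)
3. 2 knights → the lab module.  (the storage bay: 0K 1O; the lab module: 2K 1O)
4. 1 ogre ← the storage bay.  (the storage bay: 0K 2O; the lab module: 2K 0O)
5. 2 ogres → the lab module.  (the storage bay: 0K 0O; the lab module: 2K 2O)

No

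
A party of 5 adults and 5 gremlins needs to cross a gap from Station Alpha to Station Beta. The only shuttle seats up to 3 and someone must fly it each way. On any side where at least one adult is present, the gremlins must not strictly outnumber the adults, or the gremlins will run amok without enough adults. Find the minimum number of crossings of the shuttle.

11

Counting alone: each trip to Station Beta takes at most 3 across and each return brings at least 1 back, so after t trips out (and t−1 returns) at most 3t − (t−1) of the 10 are across; that first reaches 10 at t = 5, so at least 9 crossings are needed.
The safety rule pushes this higher. Following every safe sequence of crossings, the most of the 10 that can be at Station Beta as the shuttle arrives there on crossing 9 is 9 — never all 10.
So no plan with fewer than 11 crossings exists, and this one achieves 11:
1. 2 gremlins → Station Beta.  (Station Alpha: 5A 3G; Station Beta: 0A 2G)
2. 1 gremlin ← Station Alpha.  (Station Alpha: 5A 4G; Station Beta: 0A 1G)
3. 3 gremlins → Station Beta.  (Station Alpha: 5A 1G; Station Beta: 0A 4G)
4. 1 gremlin ← Station Alpha.  (Station Alpha: 5A 2G; Station Beta: 0A 3G)
5. 3 adults → Station Beta.  (Station Alpha: 2A 2G; Station Beta: 3A 3G)
6. 1 adult and 1 gremlin ← Station Alpha.  (Station Alpha: 3A 3G; Station Beta: 2A 2G)
7. 3 adults → Station Beta.  (Station Alpha: 0A 3G; Station Beta: 5A 2G)
8. 1 gremlin ← Station Alpha.  (Station Alpha: 0A 4G; Station Beta: 5A 1G)
9. 2 gremlins → Station Beta.  (Station Alpha: 0A 2G; Station Beta: 5A 3G)
10. 1 gremlin ← Station Alpha.  (Station Alpha: 0A 3G; Station Beta: 5A 2G)
11. 3 gremlins → Station Beta.  (Station Alpha: 0A 0G; Station Beta: 5A 5G)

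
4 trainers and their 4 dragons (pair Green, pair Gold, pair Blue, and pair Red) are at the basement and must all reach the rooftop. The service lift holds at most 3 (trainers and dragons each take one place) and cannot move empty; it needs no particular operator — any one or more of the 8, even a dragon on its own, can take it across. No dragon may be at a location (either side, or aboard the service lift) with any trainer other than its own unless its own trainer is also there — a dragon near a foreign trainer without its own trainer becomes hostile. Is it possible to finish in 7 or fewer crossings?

No

Counting alone: each trip to the rooftop takes at most 3 across and each return brings at least 1 back, so after t trips out (and t−1 returns) at most 3t − (t−1) of the 8 are across; that first reaches 8 at t = 4, so at least 7 crossings are needed.
The safety rule pushes this higher. Following every safe sequence of crossings, the most of the 8 that can be at the rooftop as the service lift arrives there on crossing 7 is 7 — never all 8.
So the move cannot be finished within 7 crossings. (The shortest complete plan takes 9:)
1. dragon Green and trainer Green cross → the rooftop.
2. trainer Green crosses ← the basement.
3. dragon Gold, trainer Gold, and trainer Green cross → the rooftop.
4. dragon Green and trainer Green cross ← the basement.
5. trainer Blue, trainer Green, and trainer Red cross → the rooftop.
6. dragon Gold crosses ← the basement.
7. dragon Gold and dragon Green cross → the rooftop.
8. dragon Green crosses ← the basement.
9. dragon Blue, dragon Green, and dragon Red cross → the rooftop.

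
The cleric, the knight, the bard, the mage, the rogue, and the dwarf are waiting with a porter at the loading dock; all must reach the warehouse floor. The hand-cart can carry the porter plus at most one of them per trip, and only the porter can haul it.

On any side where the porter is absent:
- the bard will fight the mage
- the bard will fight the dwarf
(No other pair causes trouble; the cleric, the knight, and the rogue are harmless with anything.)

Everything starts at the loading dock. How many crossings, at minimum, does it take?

13

Counting alone: the porter can take at most 1 across per trip to the warehouse floor, so moving all 6 needs at least 6 loaded trips out, with a return between consecutive ones — at least 11 crossings.
The safety rule pushes this higher. Following every safe sequence of crossings, the most of the 6 that can be at the warehouse floor as the hand-cart arrives there on crossing 11 is 5 — never all 6.
So no plan with fewer than 13 crossings exists, and this one achieves 13:
1. Porter goes to the warehouse floor with the bard.
2. Porter goes back to the loading dock alone.
3. Porter goes to the warehouse floor with the cleric.
4. Porter goes back to the loading dock alone.
5. Porter goes to the warehouse floor with the knight.
6. Porter goes back to the loading dock alone.
7. Porter goes to the warehouse floor with the mage.
8. Porter goes back to the loading dock with the bard.
9. Porter goes to the warehouse floor with the dwarf.
10. Porter goes back to the loading dock alone.
11. Porter goes to the warehouse floor with the rogue.
12. Porter goes back to the loading dock alone.
13. Porter goes to the warehouse floor with the bard.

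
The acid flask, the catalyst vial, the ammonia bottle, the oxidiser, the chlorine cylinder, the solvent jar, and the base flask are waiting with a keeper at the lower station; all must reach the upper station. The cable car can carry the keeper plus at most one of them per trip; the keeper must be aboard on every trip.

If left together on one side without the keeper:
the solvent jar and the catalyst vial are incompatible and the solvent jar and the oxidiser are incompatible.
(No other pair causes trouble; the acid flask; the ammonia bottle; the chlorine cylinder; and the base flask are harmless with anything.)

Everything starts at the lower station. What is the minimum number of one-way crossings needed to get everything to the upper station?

15

Counting alone: the keeper can take at most 1 across per trip to the upper station, so moving all 7 needs at least 7 loaded trips out, with a return between consecutive ones — at least 13 crossings.
The safety rule pushes this higher. Following every safe sequence of crossings, the most of the 7 that can be at the upper station as the cable car arrives there on crossing 13 is 6 — never all 7.
So no plan with fewer than 15 crossings exists, and this one achieves 15:
1. Keeper goes to the upper station with the solvent jar.
2. Keeper goes back to the lower station alone.
3. Keeper goes to the upper station with the acid flask.
4. Keeper goes back to the lower station alone.
5. Keeper goes to the upper station with the catalyst vial.
6. Keeper goes back to the lower station with the solvent jar.
7. Keeper goes to the upper station with the oxidiser.
8. Keeper goes back to the lower station alone.
9. Keeper goes to the upper station with the ammonia bottle.
10. Keeper goes back to the lower station alone.
11. Keeper goes to the upper station with the chlorine cylinder.
12. Keeper goes back to the lower station alone.
13. Keeper goes to the upper station with the base flask.
14. Keeper goes back to the lower station alone.
15. Keeper goes to the upper station with the solvent jar.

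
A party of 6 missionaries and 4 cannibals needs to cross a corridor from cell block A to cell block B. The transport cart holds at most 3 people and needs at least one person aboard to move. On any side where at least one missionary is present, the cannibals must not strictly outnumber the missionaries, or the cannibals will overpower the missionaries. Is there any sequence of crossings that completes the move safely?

1. 2 cannibals → cell block B.  (cell block A: 6M 2C; cell block B: 0M 2C)
2. 1 cannibal ← cell block A.  (cell block A: 6M 3C; cell block B: 0M 1C)
3. 3 cannibals → cell block B.  (cell block A: 6M 0C; cell block B: 0M 4C)
4. 1 cannibal ← cell block A.  (cell block A: 6M 1C; cell block B: 0M 3C)
5. 3 missionaries → cell block B.  (cell block A: 3M 1C; cell block B: 3M 3C)
6. 1 cannibal ← cell block A.  (cell block A: 3M 2C; cell block B: 3M 2C)
7. 1 missionary and 2 cannibals → cell block B.  (cell block A: 2M 0C; cell block B: 4M 4C)
8. 1 cannibal ← cell block A.  (cell block A: 2M 1C; cell block B: 4M 3C)
9. 2 missionaries and 1 cannibal → cell block B.  (cell block A: 0M 0C; cell block B: 6M 4C)

Yes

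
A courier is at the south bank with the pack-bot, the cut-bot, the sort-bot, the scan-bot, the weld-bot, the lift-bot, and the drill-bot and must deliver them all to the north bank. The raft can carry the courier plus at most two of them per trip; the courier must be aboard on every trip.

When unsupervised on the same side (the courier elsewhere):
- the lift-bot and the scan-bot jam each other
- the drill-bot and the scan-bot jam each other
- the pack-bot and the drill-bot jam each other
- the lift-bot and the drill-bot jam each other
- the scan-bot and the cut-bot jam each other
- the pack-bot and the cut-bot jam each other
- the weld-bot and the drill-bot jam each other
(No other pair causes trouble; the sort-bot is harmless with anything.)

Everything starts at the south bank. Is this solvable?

No

Whatever the first load, the items left behind include a forbidden pair without the courier. No opening move is safe, so no plan exists.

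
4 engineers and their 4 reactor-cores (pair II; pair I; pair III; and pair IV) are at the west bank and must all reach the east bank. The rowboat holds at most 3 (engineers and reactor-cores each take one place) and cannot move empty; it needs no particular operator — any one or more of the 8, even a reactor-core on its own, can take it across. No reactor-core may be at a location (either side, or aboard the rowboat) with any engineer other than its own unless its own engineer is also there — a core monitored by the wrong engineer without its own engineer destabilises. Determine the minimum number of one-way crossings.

Counting alone: each trip to the east bank takes at most 3 across and each return brings at least 1 back, so after t trips out (and t−1 returns) at most 3t − (t−1) of the 8 are across; that first reaches 8 at t = 4, so at least 7 crossings are needed.
The safety rule pushes this higher. Following every safe sequence of crossings, the most of the 8 that can be at the east bank as the rowboat arrives there on crossing 7 is 7 — never all 8.
So no plan with fewer than 9 crossings exists, and this one achieves 9:
1. engineer II and reactor-core II cross → the east bank.
2. engineer II crosses ← the west bank.
3. engineer I, engineer II, and reactor-core I cross → the east bank.
4. engineer II and reactor-core II cross ← the west bank.
5. engineer II, engineer III, and engineer IV cross → the east bank.
6. reactor-core I crosses ← the west bank.
7. reactor-core I and reactor-core II cross → the east bank.
8. reactor-core II crosses ← the west bank.
9. reactor-core II, reactor-core III, and reactor-core IV cross → the east bank.

9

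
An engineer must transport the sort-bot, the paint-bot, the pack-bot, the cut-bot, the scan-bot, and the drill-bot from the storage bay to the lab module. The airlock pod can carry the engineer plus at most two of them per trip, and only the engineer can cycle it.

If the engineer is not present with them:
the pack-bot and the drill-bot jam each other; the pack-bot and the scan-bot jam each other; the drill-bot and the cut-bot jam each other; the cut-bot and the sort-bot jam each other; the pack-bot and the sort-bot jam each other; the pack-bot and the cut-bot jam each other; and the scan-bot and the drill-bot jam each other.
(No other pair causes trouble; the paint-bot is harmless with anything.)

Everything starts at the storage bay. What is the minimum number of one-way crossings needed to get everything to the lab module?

impossible

Whatever the first load, the items left behind include a forbidden pair without the engineer. No opening move is safe, so no plan exists.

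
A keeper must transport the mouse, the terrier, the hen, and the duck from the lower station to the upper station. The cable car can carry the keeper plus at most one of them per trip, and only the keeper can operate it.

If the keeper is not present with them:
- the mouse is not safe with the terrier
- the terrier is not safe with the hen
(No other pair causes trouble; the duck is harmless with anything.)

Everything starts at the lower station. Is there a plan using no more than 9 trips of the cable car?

Yes

Yes — this plan uses 9 crossings (≤ 9):
1. Keeper goes to the upper station with the terrier.
2. Keeper goes back to the lower station alone.
3. Keeper goes to the upper station with the mouse.
4. Keeper goes back to the lower station with the terrier.
5. Keeper goes to the upper station with the hen.
6. Keeper goes back to the lower station alone.
7. Keeper goes to the upper station with the duck.
8. Keeper goes back to the lower station alone.
9. Keeper goes to the upper station with the terrier.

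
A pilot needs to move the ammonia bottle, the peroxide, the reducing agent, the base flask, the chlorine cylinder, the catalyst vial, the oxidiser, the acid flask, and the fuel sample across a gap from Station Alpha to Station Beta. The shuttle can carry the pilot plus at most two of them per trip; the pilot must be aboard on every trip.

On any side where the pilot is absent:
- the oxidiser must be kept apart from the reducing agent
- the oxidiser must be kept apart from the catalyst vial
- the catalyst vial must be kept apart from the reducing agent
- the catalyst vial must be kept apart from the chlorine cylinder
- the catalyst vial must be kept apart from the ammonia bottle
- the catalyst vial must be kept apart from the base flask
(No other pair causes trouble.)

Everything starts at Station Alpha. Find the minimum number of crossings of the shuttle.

15

Counting alone: the pilot can take at most 2 across per trip to Station Beta, so moving all 9 needs at least 5 loaded trips out, with a return between consecutive ones — at least 9 crossings.
The safety rule pushes this higher. Following every safe sequence of crossings, the most of the 9 that can be at Station Beta as the shuttle arrives there on crossings 9, 11, 13 is 6, 7, 8 respectively — never all 9.
So no plan with fewer than 15 crossings exists, and this one achieves 15:
1. Pilot goes to Station Beta with the catalyst vial and the reducing agent.
2. Pilot goes back to Station Alpha with the reducing agent.
3. Pilot goes to Station Beta with the ammonia bottle and the reducing agent.
4. Pilot goes back to Station Alpha with the catalyst vial.
5. Pilot goes to Station Beta with the catalyst vial and the peroxide.
6. Pilot goes back to Station Alpha with the catalyst vial.
7. Pilot goes to Station Beta with the base flask and the catalyst vial.
8. Pilot goes back to Station Alpha with the catalyst vial.
9. Pilot goes to Station Beta with the catalyst vial and the chlorine cylinder.
10. Pilot goes back to Station Alpha with the catalyst vial.
11. Pilot goes to Station Beta with the acid flask and the catalyst vial.
12. Pilot goes back to Station Alpha with the catalyst vial.
13. Pilot goes to Station Beta with the catalyst vial and the fuel sample.
14. Pilot goes back to Station Alpha with the catalyst vial.
15. Pilot goes to Station Beta with the catalyst vial and the oxidiser.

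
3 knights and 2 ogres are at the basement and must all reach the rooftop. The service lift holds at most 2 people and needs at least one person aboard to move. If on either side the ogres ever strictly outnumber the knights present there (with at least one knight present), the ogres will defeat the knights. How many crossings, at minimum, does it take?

Counting alone: each trip to the rooftop takes at most 2 across and each return brings at least 1 back, so after t trips out (and t−1 returns) at most 2t − (t−1) of the 5 are across; that first reaches 5 at t = 4, so at least 7 crossings are needed.
The plan below uses exactly 7 crossings, so it is optimal:
1. 2 ogres → the rooftop.  (the basement: 3K 0O; the rooftop: 0K 2O)
2. 1 ogre ← the basement.  (the basement: 3K 1O; the rooftop: 0K 1O)
3. 2 knights → the rooftop.  (the basement: 1K 1O; the rooftop: 2K 1O)
4. 1 knight ← the basement.  (the basement: 2K 1O; the rooftop: 1K 1O)
5. 1 knight and 1 ogre → the rooftop.  (the basement: 1K 0O; the rooftop: 2K 2O)
6. 1 ogre ← the basement.  (the basement: 1K 1O; the rooftop: 2K 1O)
7. 1 knight and 1 ogre → the rooftop.  (the basement: 0K 0O; the rooftop: 3K 2O)

7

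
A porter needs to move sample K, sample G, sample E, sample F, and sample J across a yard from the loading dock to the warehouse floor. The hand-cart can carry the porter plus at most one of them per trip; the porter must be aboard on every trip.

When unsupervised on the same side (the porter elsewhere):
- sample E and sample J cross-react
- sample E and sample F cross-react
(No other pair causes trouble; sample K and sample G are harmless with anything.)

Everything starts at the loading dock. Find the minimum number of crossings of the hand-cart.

11

Counting alone: the porter can take at most 1 across per trip to the warehouse floor, so moving all 5 needs at least 5 loaded trips out, with a return between consecutive ones — at least 9 crossings.
The safety rule pushes this higher. Following every safe sequence of crossings, the most of the 5 that can be at the warehouse floor as the hand-cart arrives there on crossing 9 is 4 — never all 5.
So no plan with fewer than 11 crossings exists, and this one achieves 11:
1. Porter goes to the warehouse floor with sample E.
2. Porter goes back to the loading dock alone.
3. Porter goes to the warehouse floor with sample K.
4. Porter goes back to the loading dock alone.
5. Porter goes to the warehouse floor with sample G.
6. Porter goes back to the loading dock alone.
7. Porter goes to the warehouse floor with sample F.
8. Porter goes back to the loading dock with sample E.
9. Porter goes to the warehouse floor with sample J.
10. Porter goes back to the loading dock alone.
11. Porter goes to the warehouse floor with sample E.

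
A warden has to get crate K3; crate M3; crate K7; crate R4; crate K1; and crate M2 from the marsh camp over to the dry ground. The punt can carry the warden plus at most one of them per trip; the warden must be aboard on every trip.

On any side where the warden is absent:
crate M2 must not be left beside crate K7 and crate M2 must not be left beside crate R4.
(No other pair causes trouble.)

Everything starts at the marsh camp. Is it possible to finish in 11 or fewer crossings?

Counting alone: the warden can take at most 1 across per trip to the dry ground, so moving all 6 needs at least 6 loaded trips out, with a return between consecutive ones — at least 11 crossings.
The safety rule pushes this higher. Following every safe sequence of crossings, the most of the 6 that can be at the dry ground as the punt arrives there on crossing 11 is 5 — never all 6.
So the move cannot be finished within 11 crossings. (The shortest complete plan takes 13:)
1. Warden goes to the dry ground with crate M2.  [the marsh camp: crate K1, crate K3, crate K7, crate M3, crate R4 | the dry ground: crate M2]
2. Warden goes back to the marsh camp alone.  [the marsh camp: crate K1, crate K3, crate K7, crate M3, crate R4 | the dry ground: crate M2]
3. Warden goes to the dry ground with crate K3.  [the marsh camp: crate K1, crate K7, crate M3, crate R4 | the dry ground: crate K3, crate M2]
4. Warden goes back to the marsh camp alone.  [the marsh camp: crate K1, crate K7, crate M3, crate R4 | the dry ground: crate K3, crate M2]
5. Warden goes to the dry ground with crate M3.  [the marsh camp: crate K1, crate K7, crate R4 | the dry ground: crate K3, crate M2, crate M3]
6. Warden goes back to the marsh camp alone.  [the marsh camp: crate K1, crate K7, crate R4 | the dry ground: crate K3, crate M2, crate M3]
7. Warden goes to the dry ground with crate K7.  [the marsh camp: crate K1, crate R4 | the dry ground: crate K3, crate K7, crate M2, crate M3]
8. Warden goes back to the marsh camp with crate M2.  [the marsh camp: crate K1, crate M2, crate R4 | the dry ground: crate K3, crate K7, crate M3]
9. Warden goes to the dry ground with crate R4.  [the marsh camp: crate K1, crate M2 | the dry ground: crate K3, crate K7, crate M3, crate R4]
10. Warden goes back to the marsh camp alone.  [the marsh camp: crate K1, crate M2 | the dry ground: crate K3, crate K7, crate M3, crate R4]
11. Warden goes to the dry ground with crate K1.  [the marsh camp: crate M2 | the dry ground: crate K1, crate K3, crate K7, crate M3, crate R4]
12. Warden goes back to the marsh camp alone.  [the marsh camp: crate M2 | the dry ground: crate K1, crate K3, crate K7, crate M3, crate R4]
13. Warden goes to the dry ground with crate M2.  [the marsh camp: — | the dry ground: crate K1, crate K3, crate K7, crate M2, crate M3, crate R4]

No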